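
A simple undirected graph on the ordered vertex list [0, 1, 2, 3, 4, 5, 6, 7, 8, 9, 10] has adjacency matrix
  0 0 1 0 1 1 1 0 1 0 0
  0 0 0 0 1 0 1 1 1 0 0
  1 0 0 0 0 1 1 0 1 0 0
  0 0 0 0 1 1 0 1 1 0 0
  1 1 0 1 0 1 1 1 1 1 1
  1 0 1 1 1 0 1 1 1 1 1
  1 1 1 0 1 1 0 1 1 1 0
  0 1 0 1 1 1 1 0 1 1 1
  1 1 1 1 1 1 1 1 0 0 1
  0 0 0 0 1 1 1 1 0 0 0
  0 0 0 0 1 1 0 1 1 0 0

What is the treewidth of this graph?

A width-4 tree decomposition is:
Bags: B1 = {4, 5, 6, 7, 8}  B2 = {4, 5, 6, 7, 9}  B3 = {3, 4, 5, 7, 8}  B4 = {0, 4, 5, 6, 8}  B5 = {4, 5, 7, 8, 10}  B6 = {1, 4, 6, 7, 8}  B7 = {0, 2, 5, 6, 8}
Tree: B1–B2, B1–B3, B1–B4, B1–B5, B1–B6, B4–B7
Every bag has size at most 5, so the width is 5 − 1 = 4 and tw(G) ≤ 4. Conversely, {0, 2, 5, 6, 8} is a clique of size 5, and the vertices of any clique must share a bag in every tree decomposition; so some bag has ≥ 5 vertices and tw(G) ≥ 4. The upper and lower bounds meet at 4, so that is the treewidth.

4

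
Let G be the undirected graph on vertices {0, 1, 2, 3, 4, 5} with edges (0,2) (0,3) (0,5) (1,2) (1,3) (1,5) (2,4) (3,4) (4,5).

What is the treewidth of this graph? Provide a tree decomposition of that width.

Treewidth 3.
Bags: B1 = {1, 2, 3, 5}  B2 = {0, 2, 3, 5}  B3 = {2, 3, 4, 5}
Tree: B1–B2, B2–B3

Each bag holds 4 vertices, so the decomposition has width 3, which upper-bounds the treewidth. For the lower bound: the 4 vertex sets {1,2}, {0,3}, {5}, {4} are disjoint, each induces a connected subgraph, and every pair is joined by at least one edge of G. Contracting each set to a single vertex therefore yields K_{4} as a minor, and since treewidth is minor-monotone, tw(G) ≥ tw(K_{4}) = 3. The upper and lower bounds meet at 3, so that is the treewidth.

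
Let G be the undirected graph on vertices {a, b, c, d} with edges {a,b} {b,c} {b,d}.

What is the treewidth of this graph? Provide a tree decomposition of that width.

Treewidth 1.
Bags: B1 = {b, c}  B2 = {a, b}  B3 = {b, d}
Tree: B1–B2, B1–B3

Each bag holds 2 vertices, so the decomposition has width 1, which upper-bounds the treewidth. G has an edge, so its treewidth is at least 1. The upper and lower bounds meet at 1, so that is the treewidth.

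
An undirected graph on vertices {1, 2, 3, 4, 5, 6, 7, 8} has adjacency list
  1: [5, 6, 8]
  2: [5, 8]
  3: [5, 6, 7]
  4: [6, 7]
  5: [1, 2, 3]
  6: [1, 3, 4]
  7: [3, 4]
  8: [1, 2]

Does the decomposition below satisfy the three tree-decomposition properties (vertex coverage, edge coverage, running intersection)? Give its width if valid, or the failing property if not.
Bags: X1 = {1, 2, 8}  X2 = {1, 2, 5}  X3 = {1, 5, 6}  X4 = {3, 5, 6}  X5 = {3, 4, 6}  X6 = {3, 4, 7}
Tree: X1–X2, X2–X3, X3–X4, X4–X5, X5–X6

Vertex coverage: the bags together contain {1, 2, 3, 4, 5, 6, 7, 8}, the full vertex set. Edge coverage: each edge of G has both endpoints in at least one bag. Running intersection: for every vertex, the bags containing it form a connected subtree. All three properties hold, so this is a valid tree decomposition of width max|bag| − 1 = 2, and hence tw(G) ≤ 2.

Yes; width 2.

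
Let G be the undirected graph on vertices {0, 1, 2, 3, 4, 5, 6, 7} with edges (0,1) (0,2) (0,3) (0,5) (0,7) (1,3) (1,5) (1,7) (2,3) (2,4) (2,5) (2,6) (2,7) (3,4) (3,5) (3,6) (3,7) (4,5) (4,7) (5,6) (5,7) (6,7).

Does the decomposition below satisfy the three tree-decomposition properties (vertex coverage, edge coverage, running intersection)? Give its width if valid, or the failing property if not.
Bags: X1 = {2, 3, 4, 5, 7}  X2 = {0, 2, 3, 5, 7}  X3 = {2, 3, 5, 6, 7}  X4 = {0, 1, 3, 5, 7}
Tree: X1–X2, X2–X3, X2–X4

Checking the three conditions: (i) the bags cover all of {0, 1, 2, 3, 4, 5, 6, 7}; (ii) for each edge, some bag contains both endpoints; (iii) the bags containing any fixed vertex form a subtree. All hold, so the decomposition is valid with width 5 − 1 = 4.

Yes; width 4.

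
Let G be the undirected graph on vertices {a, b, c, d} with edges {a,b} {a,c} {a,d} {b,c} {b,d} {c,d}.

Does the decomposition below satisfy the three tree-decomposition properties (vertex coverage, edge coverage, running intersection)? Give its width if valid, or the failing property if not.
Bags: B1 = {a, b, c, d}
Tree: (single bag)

Yes; width 3.

Every vertex of G appears in some bag (union = {a, b, c, d}); every edge is covered by a bag; and for each vertex v the set of bags containing v is connected in the bag tree. The decomposition is therefore valid. The largest bag has 4 vertices, so the width is 3.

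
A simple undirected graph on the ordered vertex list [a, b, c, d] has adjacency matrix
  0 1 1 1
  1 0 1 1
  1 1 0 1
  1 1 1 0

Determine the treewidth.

A width-3 tree decomposition is:
Bags: B1 = {a, b, c, d}
Tree: (single bag)
A single bag containing all 4 vertices is trivially a valid decomposition of width 3. On the other hand G contains the 4-clique {a, b, c, d}. A clique must lie in a single bag of any decomposition, so no decomposition can have width below 3. Therefore the treewidth is 3.

3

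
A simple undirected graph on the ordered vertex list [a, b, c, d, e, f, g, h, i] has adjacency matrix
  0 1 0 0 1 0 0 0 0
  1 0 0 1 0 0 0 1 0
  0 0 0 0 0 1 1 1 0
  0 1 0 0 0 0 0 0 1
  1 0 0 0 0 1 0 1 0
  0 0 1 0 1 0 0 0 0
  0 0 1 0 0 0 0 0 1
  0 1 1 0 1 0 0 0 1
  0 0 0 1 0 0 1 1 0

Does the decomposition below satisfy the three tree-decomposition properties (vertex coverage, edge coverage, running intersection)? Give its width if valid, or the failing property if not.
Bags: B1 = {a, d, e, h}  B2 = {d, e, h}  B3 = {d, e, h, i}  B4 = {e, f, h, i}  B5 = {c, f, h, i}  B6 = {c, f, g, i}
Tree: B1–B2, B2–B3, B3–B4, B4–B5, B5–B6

A tree decomposition must satisfy three properties: every vertex lies in some bag; for every edge, both endpoints lie together in some bag; and for every vertex, the bags containing it form a connected subtree. Here vertex b appears in no bag, so the decomposition is invalid.

No — vertex b appears in no bag.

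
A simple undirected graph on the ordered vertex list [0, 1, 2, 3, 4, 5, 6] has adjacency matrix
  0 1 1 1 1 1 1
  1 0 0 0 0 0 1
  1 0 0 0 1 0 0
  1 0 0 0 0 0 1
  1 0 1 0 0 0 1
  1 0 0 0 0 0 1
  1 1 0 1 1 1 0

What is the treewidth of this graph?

A width-2 tree decomposition is:
Bags: B1 = {0, 3, 6}  B2 = {0, 4, 6}  B3 = {0, 1, 6}  B4 = {0, 2, 4}  B5 = {0, 5, 6}
Tree: B1–B2, B1–B3, B2–B4, B1–B5
Every bag has size at most 3, so the width is 3 − 1 = 2 and tw(G) ≤ 2. On the other hand G contains the 3-clique {0, 2, 4}. A clique must lie in a single bag of any decomposition, so no decomposition can have width below 2. Combining the bounds, tw(G) = 2.

2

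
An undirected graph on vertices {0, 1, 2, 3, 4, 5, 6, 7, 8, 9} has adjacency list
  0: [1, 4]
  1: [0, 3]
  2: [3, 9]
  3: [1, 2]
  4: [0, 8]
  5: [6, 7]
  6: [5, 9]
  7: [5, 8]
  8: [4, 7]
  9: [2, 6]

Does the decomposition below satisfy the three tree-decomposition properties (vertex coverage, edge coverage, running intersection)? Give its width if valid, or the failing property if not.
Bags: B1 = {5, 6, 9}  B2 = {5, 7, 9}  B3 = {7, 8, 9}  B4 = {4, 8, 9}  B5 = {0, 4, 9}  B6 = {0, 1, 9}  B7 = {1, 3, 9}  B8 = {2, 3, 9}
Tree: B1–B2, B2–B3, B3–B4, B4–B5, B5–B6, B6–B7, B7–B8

Checking the three conditions: (i) the bags cover all of {0, 1, 2, 3, 4, 5, 6, 7, 8, 9}; (ii) for each edge, some bag contains both endpoints; (iii) the bags containing any fixed vertex form a subtree. All hold, so the decomposition is valid with width 3 − 1 = 2.

Yes; width 2.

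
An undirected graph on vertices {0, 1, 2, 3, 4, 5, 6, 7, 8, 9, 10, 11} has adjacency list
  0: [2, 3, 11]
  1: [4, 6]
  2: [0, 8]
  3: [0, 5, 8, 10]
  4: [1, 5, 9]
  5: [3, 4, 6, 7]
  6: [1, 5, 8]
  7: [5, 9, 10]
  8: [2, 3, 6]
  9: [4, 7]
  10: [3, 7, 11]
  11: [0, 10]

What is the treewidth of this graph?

3

A width-3 tree decomposition is:
Bags: B1 = {1, 4, 6, 9}  B2 = {4, 5, 6, 9}  B3 = {5, 6, 7, 9}  B4 = {5, 6, 7, 8}  B5 = {3, 5, 7, 8}  B6 = {3, 7, 8, 10}  B7 = {2, 3, 8, 10}  B8 = {0, 2, 3, 10}  B9 = {0, 2, 10, 11}
Tree: B1–B2, B2–B3, B3–B4, B4–B5, B5–B6, B6–B7, B7–B8, B8–B9
Every bag has size at most 4, so the width is 4 − 1 = 3 and tw(G) ≤ 3. For the lower bound: the 4 vertex sets {1,4,9}, {6}, {5}, {3,7,8,10} are disjoint, each induces a connected subgraph, and every pair is joined by at least one edge of G. Contracting each set to a single vertex therefore yields K_{4} as a minor, and since treewidth is minor-monotone, tw(G) ≥ tw(K_{4}) = 3. Hence tw(G) = 3 exactly.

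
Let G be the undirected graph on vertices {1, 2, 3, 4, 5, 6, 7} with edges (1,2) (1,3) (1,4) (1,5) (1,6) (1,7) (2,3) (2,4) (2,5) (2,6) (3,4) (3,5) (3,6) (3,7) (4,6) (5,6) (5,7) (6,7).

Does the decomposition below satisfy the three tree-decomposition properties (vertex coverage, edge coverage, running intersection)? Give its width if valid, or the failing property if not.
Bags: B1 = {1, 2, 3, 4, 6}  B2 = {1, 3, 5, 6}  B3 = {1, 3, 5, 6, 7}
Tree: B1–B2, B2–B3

No — edge (2,5) lies in no bag.

A tree decomposition must satisfy three properties: every vertex lies in some bag; for every edge, both endpoints lie together in some bag; and for every vertex, the bags containing it form a connected subtree. Here edge (2,5) lies in no bag, so the decomposition is invalid.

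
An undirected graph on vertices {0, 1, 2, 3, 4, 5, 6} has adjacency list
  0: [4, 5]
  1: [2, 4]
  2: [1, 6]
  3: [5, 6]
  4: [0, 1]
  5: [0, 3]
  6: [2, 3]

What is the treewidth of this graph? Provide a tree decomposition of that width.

Treewidth 2.
One such decomposition:
Bags: B1 = {1, 2, 6}  B2 = {1, 3, 6}  B3 = {1, 3, 5}  B4 = {0, 1, 5}  B5 = {0, 1, 4}
Tree: B1–B2, B2–B3, B3–B4, B4–B5

Each bag holds 3 vertices, so the decomposition has width 2, which upper-bounds the treewidth. Since 1–2–6–3–5–0–4–1 is a cycle in G, G is not acyclic. Forests are exactly the graphs of treewidth ≤ 1, so tw(G) ≥ 2. Combining the bounds, tw(G) = 2.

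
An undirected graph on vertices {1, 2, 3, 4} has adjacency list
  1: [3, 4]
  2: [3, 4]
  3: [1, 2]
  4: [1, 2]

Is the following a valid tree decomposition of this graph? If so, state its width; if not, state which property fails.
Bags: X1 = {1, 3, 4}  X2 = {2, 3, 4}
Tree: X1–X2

Yes; width 2.

Checking the three conditions: (i) the bags cover all of {1, 2, 3, 4}; (ii) for each edge, some bag contains both endpoints; (iii) the bags containing any fixed vertex form a subtree. All hold, so the decomposition is valid with width 3 − 1 = 2.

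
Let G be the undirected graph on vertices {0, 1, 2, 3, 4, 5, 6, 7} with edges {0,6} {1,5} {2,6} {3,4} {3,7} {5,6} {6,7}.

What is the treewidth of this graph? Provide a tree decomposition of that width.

Treewidth 1.
Bags: B1 = {2, 6}  B2 = {6, 7}  B3 = {5, 6}  B4 = {0, 6}  B5 = {3, 7}  B6 = {1, 5}  B7 = {3, 4}
Tree: B1–B2, B2–B3, B1–B4, B2–B5, B3–B6, B5–B7

Each bag holds 2 vertices, so the decomposition has width 1, which upper-bounds the treewidth. Any graph with an edge has treewidth ≥ 1, and G has the edge 2–6. The upper and lower bounds meet at 1, so that is the treewidth.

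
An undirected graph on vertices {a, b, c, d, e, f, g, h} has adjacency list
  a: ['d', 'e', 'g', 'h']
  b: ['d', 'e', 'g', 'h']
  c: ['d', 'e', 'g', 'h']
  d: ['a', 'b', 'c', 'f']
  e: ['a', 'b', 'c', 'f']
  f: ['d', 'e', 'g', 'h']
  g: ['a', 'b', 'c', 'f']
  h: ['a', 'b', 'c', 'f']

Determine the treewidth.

4

A width-4 tree decomposition is:
Bags: B1 = {a, b, c, f, g}  B2 = {a, b, c, d, f}  B3 = {a, b, c, e, f}  B4 = {a, b, c, f, h}
Tree: B1–B2, B2–B3, B3–B4
Each bag holds 5 vertices, so the decomposition has width 4, which upper-bounds the treewidth. For the lower bound: the 5 vertex sets {a,g}, {b,d}, {e,f}, {c}, {h} are disjoint, each induces a connected subgraph, and every pair is joined by at least one edge of G. Contracting each set to a single vertex therefore yields K_{5} as a minor, and since treewidth is minor-monotone, tw(G) ≥ tw(K_{5}) = 4. Hence tw(G) = 4 exactly.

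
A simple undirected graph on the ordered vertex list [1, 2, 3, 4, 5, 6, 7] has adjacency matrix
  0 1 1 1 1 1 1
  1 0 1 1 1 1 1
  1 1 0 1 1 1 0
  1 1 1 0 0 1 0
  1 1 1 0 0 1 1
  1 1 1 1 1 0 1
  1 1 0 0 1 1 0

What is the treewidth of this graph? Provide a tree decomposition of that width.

The largest bag has 5 vertices, giving width 4; this decomposition certifies tw(G) ≤ 4. On the other hand G contains the 5-clique {1, 2, 3, 4, 6}. A clique must lie in a single bag of any decomposition, so no decomposition can have width below 4. Combining the bounds, tw(G) = 4.

Treewidth 4.
One optimal decomposition is:
Bags: B1 = {1, 2, 3, 4, 6}  B2 = {1, 2, 3, 5, 6}  B3 = {1, 2, 5, 6, 7}
Tree: B1–B2, B2–B3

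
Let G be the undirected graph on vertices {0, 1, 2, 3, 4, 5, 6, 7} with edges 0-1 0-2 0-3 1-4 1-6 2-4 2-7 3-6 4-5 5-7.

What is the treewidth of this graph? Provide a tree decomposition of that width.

Treewidth 2.
One optimal decomposition is:
Bags: B1 = {1, 3, 6}  B2 = {0, 1, 3}  B3 = {0, 1, 4}  B4 = {0, 2, 4}  B5 = {2, 4, 5}  B6 = {2, 5, 7}
Tree: B1–B2, B2–B3, B3–B4, B4–B5, B5–B6

Each bag holds 3 vertices, so the decomposition has width 2, which upper-bounds the treewidth. Since 6–3–0–1–6 is a cycle in G, G is not acyclic. Forests are exactly the graphs of treewidth ≤ 1, so tw(G) ≥ 2. The upper and lower bounds meet at 2, so that is the treewidth.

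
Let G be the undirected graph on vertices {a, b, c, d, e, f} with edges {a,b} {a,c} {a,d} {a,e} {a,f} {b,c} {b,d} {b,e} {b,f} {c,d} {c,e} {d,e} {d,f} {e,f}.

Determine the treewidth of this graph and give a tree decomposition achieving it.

Treewidth 4.
Bags: B1 = {a, b, c, d, e}  B2 = {a, b, d, e, f}
Tree: B1–B2

Each bag holds 5 vertices, so the decomposition has width 4, which upper-bounds the treewidth. On the other hand G contains the 5-clique {a, b, c, d, e}. A clique must lie in a single bag of any decomposition, so no decomposition can have width below 4. Combining the bounds, tw(G) = 4.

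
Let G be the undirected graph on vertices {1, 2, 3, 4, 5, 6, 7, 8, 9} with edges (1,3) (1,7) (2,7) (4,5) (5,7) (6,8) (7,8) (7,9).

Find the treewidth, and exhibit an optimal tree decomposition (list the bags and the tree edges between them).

Treewidth 1.
One such decomposition:
Bags: B1 = {5, 7}  B2 = {1, 7}  B3 = {7, 9}  B4 = {4, 5}  B5 = {2, 7}  B6 = {7, 8}  B7 = {6, 8}  B8 = {1, 3}
Tree: B1–B2, B1–B3, B1–B4, B2–B5, B1–B6, B6–B7, B2–B8

The largest bag has 2 vertices, giving width 1; this decomposition certifies tw(G) ≤ 1. G has an edge, so its treewidth is at least 1. Hence tw(G) = 1 exactly.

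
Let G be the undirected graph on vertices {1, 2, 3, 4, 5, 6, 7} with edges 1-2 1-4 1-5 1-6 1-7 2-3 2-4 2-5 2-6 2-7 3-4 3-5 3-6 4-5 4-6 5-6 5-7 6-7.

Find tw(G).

A width-4 tree decomposition is:
Bags: B1 = {1, 2, 4, 5, 6}  B2 = {1, 2, 5, 6, 7}  B3 = {2, 3, 4, 5, 6}
Tree: B1–B2, B1–B3
Every bag has size at most 5, so the width is 5 − 1 = 4 and tw(G) ≤ 4. On the other hand G contains the 5-clique {1, 2, 4, 5, 6}. A clique must lie in a single bag of any decomposition, so no decomposition can have width below 4. The upper and lower bounds meet at 4, so that is the treewidth.

4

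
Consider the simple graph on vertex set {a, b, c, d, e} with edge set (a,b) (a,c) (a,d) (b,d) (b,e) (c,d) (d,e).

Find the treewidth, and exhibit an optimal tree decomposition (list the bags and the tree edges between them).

Treewidth 2.
One such decomposition:
Bags: B1 = {a, c, d}  B2 = {a, b, d}  B3 = {b, d, e}
Tree: B1–B2, B2–B3

Each bag holds 3 vertices, so the decomposition has width 2, which upper-bounds the treewidth. For the lower bound, the 3 vertices {b, d, e} are pairwise adjacent, and any tree decomposition puts a clique entirely inside one bag — forcing width ≥ 2. Therefore the treewidth is 2.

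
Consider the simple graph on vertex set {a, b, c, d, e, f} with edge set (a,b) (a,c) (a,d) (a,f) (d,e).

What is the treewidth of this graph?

A width-1 tree decomposition is:
Bags: B1 = {a, c}  B2 = {a, f}  B3 = {a, d}  B4 = {a, b}  B5 = {d, e}
Tree: B1–B2, B2–B3, B1–B4, B3–B5
The largest bag has 2 vertices, giving width 1; this decomposition certifies tw(G) ≤ 1. Any graph with an edge has treewidth ≥ 1, and G has the edge a–c. Combining the bounds, tw(G) = 1.

1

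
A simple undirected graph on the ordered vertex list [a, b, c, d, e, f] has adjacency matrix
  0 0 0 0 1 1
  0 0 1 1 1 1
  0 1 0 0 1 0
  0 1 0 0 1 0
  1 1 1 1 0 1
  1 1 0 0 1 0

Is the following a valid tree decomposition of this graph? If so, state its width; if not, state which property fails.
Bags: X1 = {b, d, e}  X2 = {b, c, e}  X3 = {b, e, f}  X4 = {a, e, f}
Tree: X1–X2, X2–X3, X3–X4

Yes; width 2.

Checking the three conditions: (i) the bags cover all of {a, b, c, d, e, f}; (ii) for each edge, some bag contains both endpoints; (iii) the bags containing any fixed vertex form a subtree. All hold, so the decomposition is valid with width 3 − 1 = 2.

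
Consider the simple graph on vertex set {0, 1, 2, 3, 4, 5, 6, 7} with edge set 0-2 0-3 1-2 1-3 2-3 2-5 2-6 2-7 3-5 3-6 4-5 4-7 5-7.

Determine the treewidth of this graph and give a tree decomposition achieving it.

The largest bag has 3 vertices, giving width 2; this decomposition certifies tw(G) ≤ 2. On the other hand G contains the 3-clique {0, 2, 3}. A clique must lie in a single bag of any decomposition, so no decomposition can have width below 2. Hence tw(G) = 2 exactly.

Treewidth 2.
Bags: B1 = {2, 3, 5}  B2 = {2, 5, 7}  B3 = {4, 5, 7}  B4 = {1, 2, 3}  B5 = {0, 2, 3}  B6 = {2, 3, 6}
Tree: B1–B2, B2–B3, B1–B4, B4–B5, B4–B6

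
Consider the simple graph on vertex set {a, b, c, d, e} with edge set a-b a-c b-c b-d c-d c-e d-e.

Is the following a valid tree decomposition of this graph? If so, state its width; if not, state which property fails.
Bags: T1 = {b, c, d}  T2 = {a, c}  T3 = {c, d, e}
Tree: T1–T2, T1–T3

No — edge (b,a) lies in no bag.

A tree decomposition must satisfy three properties: every vertex lies in some bag; for every edge, both endpoints lie together in some bag; and for every vertex, the bags containing it form a connected subtree. Here edge (b,a) lies in no bag, so the decomposition is invalid.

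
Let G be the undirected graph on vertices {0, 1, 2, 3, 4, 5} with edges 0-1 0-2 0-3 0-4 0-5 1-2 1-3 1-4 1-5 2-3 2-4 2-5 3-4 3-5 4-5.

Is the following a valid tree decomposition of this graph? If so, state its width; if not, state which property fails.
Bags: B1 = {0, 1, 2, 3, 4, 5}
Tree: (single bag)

Every vertex of G appears in some bag (union = {0, 1, 2, 3, 4, 5}); every edge is covered by a bag; and for each vertex v the set of bags containing v is connected in the bag tree. The decomposition is therefore valid. The largest bag has 6 vertices, so the width is 5.

Yes; width 5.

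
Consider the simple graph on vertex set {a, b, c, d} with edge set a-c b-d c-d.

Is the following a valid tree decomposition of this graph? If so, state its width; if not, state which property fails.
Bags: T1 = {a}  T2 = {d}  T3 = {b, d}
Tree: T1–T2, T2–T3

No — vertex c appears in no bag.

A tree decomposition must satisfy three properties: every vertex lies in some bag; for every edge, both endpoints lie together in some bag; and for every vertex, the bags containing it form a connected subtree. Here vertex c appears in no bag, so the decomposition is invalid.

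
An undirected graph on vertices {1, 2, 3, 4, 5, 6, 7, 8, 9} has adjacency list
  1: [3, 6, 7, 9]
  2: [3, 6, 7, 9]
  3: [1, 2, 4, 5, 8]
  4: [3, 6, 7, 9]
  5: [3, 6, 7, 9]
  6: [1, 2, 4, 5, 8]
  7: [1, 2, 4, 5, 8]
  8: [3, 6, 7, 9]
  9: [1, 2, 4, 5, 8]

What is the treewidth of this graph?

A width-4 tree decomposition is:
Bags: B1 = {3, 5, 6, 7, 9}  B2 = {2, 3, 6, 7, 9}  B3 = {3, 6, 7, 8, 9}  B4 = {3, 4, 6, 7, 9}  B5 = {1, 3, 6, 7, 9}
Tree: B1–B2, B2–B3, B3–B4, B4–B5
Each bag holds 5 vertices, so the decomposition has width 4, which upper-bounds the treewidth. For the lower bound: the 5 vertex sets {5,7}, {2,3}, {6,8}, {9}, {4} are disjoint, each induces a connected subgraph, and every pair is joined by at least one edge of G. Contracting each set to a single vertex therefore yields K_{5} as a minor, and since treewidth is minor-monotone, tw(G) ≥ tw(K_{5}) = 4. Therefore the treewidth is 4.

4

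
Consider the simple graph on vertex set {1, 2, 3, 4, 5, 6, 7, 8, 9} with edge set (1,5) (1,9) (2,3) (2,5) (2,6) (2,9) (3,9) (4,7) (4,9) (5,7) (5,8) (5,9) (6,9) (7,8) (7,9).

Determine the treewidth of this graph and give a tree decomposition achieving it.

Every bag has size at most 3, so the width is 3 − 1 = 2 and tw(G) ≤ 2. Conversely, {5, 7, 8} is a clique of size 3, and the vertices of any clique must share a bag in every tree decomposition; so some bag has ≥ 3 vertices and tw(G) ≥ 2. Combining the bounds, tw(G) = 2.

Treewidth 2.
One optimal decomposition is:
Bags: B1 = {5, 7, 8}  B2 = {5, 7, 9}  B3 = {2, 5, 9}  B4 = {4, 7, 9}  B5 = {2, 6, 9}  B6 = {1, 5, 9}  B7 = {2, 3, 9}
Tree: B1–B2, B2–B3, B2–B4, B3–B5, B2–B6, B5–B7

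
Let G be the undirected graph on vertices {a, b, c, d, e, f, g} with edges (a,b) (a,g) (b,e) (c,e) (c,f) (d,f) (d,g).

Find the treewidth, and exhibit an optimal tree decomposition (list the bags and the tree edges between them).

Treewidth 2.
One such decomposition:
Bags: B1 = {a, d, g}  B2 = {a, b, d}  B3 = {b, d, e}  B4 = {c, d, e}  B5 = {c, d, f}
Tree: B1–B2, B2–B3, B3–B4, B4–B5

Each bag holds 3 vertices, so the decomposition has width 2, which upper-bounds the treewidth. The edges d–g–a–b–e–c–f–d form a cycle, so G is not a tree and its treewidth is at least 2. Therefore the treewidth is 2.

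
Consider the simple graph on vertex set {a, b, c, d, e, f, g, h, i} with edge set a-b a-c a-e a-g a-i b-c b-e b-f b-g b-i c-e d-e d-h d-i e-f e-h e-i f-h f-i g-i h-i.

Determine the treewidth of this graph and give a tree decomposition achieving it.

Treewidth 3.
Bags: B1 = {a, b, e, i}  B2 = {a, b, c, e}  B3 = {a, b, g, i}  B4 = {b, e, f, i}  B5 = {e, f, h, i}  B6 = {d, e, h, i}
Tree: B1–B2, B1–B3, B1–B4, B4–B5, B5–B6

Every bag has size at most 4, so the width is 4 − 1 = 3 and tw(G) ≤ 3. Conversely, {a, b, c, e} is a clique of size 4, and the vertices of any clique must share a bag in every tree decomposition; so some bag has ≥ 4 vertices and tw(G) ≥ 3. Therefore the treewidth is 3.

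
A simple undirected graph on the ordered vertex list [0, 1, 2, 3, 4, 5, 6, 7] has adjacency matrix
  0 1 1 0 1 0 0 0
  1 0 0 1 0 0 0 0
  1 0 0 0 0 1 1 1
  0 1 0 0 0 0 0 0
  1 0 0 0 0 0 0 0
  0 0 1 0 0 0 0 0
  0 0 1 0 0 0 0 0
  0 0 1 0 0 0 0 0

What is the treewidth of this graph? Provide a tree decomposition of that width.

The largest bag has 2 vertices, giving width 1; this decomposition certifies tw(G) ≤ 1. Since G has at least one edge (e.g. 6–2), it is not an edgeless graph, so tw(G) ≥ 1. The upper and lower bounds meet at 1, so that is the treewidth.

Treewidth 1.
Bags: B1 = {2, 6}  B2 = {0, 2}  B3 = {0, 4}  B4 = {2, 7}  B5 = {2, 5}  B6 = {0, 1}  B7 = {1, 3}
Tree: B1–B2, B2–B3, B1–B4, B4–B5, B3–B6, B6–B7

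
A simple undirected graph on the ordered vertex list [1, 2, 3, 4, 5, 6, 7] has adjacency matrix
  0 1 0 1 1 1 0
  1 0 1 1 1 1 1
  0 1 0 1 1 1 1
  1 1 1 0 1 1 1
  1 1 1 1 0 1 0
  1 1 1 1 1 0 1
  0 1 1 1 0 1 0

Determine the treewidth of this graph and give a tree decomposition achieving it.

Treewidth 4.
One optimal decomposition is:
Bags: B1 = {2, 3, 4, 6, 7}  B2 = {2, 3, 4, 5, 6}  B3 = {1, 2, 4, 5, 6}
Tree: B1–B2, B2–B3

The largest bag has 5 vertices, giving width 4; this decomposition certifies tw(G) ≤ 4. Conversely, {1, 2, 4, 5, 6} is a clique of size 5, and the vertices of any clique must share a bag in every tree decomposition; so some bag has ≥ 5 vertices and tw(G) ≥ 4. Combining the bounds, tw(G) = 4.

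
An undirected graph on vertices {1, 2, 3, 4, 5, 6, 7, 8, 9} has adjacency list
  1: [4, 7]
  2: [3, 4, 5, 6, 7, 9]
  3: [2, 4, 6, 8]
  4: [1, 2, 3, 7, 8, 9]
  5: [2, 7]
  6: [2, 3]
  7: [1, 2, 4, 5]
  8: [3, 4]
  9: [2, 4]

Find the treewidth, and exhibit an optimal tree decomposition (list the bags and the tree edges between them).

Treewidth 2.
One optimal decomposition is:
Bags: B1 = {2, 4, 9}  B2 = {2, 4, 7}  B3 = {2, 5, 7}  B4 = {2, 3, 4}  B5 = {2, 3, 6}  B6 = {1, 4, 7}  B7 = {3, 4, 8}
Tree: B1–B2, B2–B3, B2–B4, B4–B5, B2–B6, B4–B7

The largest bag has 3 vertices, giving width 2; this decomposition certifies tw(G) ≤ 2. For the lower bound, the 3 vertices {3, 4, 8} are pairwise adjacent, and any tree decomposition puts a clique entirely inside one bag — forcing width ≥ 2. Combining the bounds, tw(G) = 2.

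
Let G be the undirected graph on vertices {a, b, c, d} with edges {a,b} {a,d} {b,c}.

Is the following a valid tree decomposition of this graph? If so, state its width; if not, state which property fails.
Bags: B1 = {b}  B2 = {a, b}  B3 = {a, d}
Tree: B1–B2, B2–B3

A tree decomposition must satisfy three properties: every vertex lies in some bag; for every edge, both endpoints lie together in some bag; and for every vertex, the bags containing it form a connected subtree. Here vertex c appears in no bag, so the decomposition is invalid.

No — vertex c appears in no bag.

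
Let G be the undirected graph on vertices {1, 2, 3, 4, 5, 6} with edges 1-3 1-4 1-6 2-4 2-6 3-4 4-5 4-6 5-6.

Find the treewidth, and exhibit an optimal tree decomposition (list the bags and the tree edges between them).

Treewidth 2.
One such decomposition:
Bags: B1 = {4, 5, 6}  B2 = {2, 4, 6}  B3 = {1, 4, 6}  B4 = {1, 3, 4}
Tree: B1–B2, B1–B3, B3–B4

Every bag has size at most 3, so the width is 3 − 1 = 2 and tw(G) ≤ 2. For the lower bound, the 3 vertices {1, 3, 4} are pairwise adjacent, and any tree decomposition puts a clique entirely inside one bag — forcing width ≥ 2. Hence tw(G) = 2 exactly.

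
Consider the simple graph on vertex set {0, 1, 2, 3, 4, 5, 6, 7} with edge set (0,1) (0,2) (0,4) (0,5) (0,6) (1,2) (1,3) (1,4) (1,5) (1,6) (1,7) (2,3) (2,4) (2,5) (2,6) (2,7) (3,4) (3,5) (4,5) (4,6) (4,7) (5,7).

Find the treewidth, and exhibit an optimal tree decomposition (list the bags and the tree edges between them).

Every bag has size at most 5, so the width is 5 − 1 = 4 and tw(G) ≤ 4. On the other hand G contains the 5-clique {0, 1, 2, 4, 5}. A clique must lie in a single bag of any decomposition, so no decomposition can have width below 4. Combining the bounds, tw(G) = 4.

Treewidth 4.
One such decomposition:
Bags: B1 = {1, 2, 4, 5, 7}  B2 = {0, 1, 2, 4, 5}  B3 = {0, 1, 2, 4, 6}  B4 = {1, 2, 3, 4, 5}
Tree: B1–B2, B2–B3, B1–B4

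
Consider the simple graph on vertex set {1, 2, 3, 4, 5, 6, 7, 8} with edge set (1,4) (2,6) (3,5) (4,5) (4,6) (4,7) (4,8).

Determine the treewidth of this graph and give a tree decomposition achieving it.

Each bag holds 2 vertices, so the decomposition has width 1, which upper-bounds the treewidth. Any graph with an edge has treewidth ≥ 1, and G has the edge 4–5. Therefore the treewidth is 1.

Treewidth 1.
One optimal decomposition is:
Bags: B1 = {4, 5}  B2 = {3, 5}  B3 = {4, 7}  B4 = {1, 4}  B5 = {4, 6}  B6 = {4, 8}  B7 = {2, 6}
Tree: B1–B2, B1–B3, B3–B4, B4–B5, B1–B6, B5–B7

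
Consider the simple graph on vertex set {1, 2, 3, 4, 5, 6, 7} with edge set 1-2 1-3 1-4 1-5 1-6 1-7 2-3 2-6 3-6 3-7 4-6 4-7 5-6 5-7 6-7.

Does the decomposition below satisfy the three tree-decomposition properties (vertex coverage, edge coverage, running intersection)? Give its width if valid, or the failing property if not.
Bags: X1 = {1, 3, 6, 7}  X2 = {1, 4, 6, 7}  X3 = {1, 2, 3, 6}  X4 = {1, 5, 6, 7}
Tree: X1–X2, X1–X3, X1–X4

Every vertex of G appears in some bag (union = {1, 2, 3, 4, 5, 6, 7}); every edge is covered by a bag; and for each vertex v the set of bags containing v is connected in the bag tree. The decomposition is therefore valid. The largest bag has 4 vertices, so the width is 3.

Yes; width 3.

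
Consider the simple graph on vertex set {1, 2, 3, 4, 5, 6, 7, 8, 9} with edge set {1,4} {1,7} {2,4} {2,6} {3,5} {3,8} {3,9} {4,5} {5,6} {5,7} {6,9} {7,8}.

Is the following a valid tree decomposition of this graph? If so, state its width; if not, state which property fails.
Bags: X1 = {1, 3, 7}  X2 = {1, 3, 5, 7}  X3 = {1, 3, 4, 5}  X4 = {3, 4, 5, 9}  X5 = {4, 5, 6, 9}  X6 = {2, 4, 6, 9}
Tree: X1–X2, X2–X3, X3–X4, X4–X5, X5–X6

A tree decomposition must satisfy three properties: every vertex lies in some bag; for every edge, both endpoints lie together in some bag; and for every vertex, the bags containing it form a connected subtree. Here vertex 8 appears in no bag, so the decomposition is invalid.

No — vertex 8 appears in no bag.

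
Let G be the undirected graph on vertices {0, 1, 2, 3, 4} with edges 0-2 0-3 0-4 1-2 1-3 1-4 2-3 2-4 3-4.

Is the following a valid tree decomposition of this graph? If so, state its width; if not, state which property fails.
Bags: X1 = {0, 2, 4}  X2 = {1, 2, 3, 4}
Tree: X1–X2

No — edge (3,0) lies in no bag.

A tree decomposition must satisfy three properties: every vertex lies in some bag; for every edge, both endpoints lie together in some bag; and for every vertex, the bags containing it form a connected subtree. Here edge (3,0) lies in no bag, so the decomposition is invalid.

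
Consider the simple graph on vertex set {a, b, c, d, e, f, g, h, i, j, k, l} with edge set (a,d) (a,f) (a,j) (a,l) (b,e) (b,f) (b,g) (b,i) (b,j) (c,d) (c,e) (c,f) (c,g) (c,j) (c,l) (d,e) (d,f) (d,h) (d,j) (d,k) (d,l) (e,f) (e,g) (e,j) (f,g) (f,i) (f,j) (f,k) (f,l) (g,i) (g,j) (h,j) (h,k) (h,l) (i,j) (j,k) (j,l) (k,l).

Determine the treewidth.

4

A width-4 tree decomposition is:
Bags: B1 = {c, d, f, j, l}  B2 = {d, f, j, k, l}  B3 = {d, h, j, k, l}  B4 = {c, d, e, f, j}  B5 = {c, e, f, g, j}  B6 = {a, d, f, j, l}  B7 = {b, e, f, g, j}  B8 = {b, f, g, i, j}
Tree: B1–B2, B2–B3, B1–B4, B4–B5, B1–B6, B5–B7, B7–B8
Every bag has size at most 5, so the width is 5 − 1 = 4 and tw(G) ≤ 4. On the other hand G contains the 5-clique {d, h, j, k, l}. A clique must lie in a single bag of any decomposition, so no decomposition can have width below 4. Hence tw(G) = 4 exactly.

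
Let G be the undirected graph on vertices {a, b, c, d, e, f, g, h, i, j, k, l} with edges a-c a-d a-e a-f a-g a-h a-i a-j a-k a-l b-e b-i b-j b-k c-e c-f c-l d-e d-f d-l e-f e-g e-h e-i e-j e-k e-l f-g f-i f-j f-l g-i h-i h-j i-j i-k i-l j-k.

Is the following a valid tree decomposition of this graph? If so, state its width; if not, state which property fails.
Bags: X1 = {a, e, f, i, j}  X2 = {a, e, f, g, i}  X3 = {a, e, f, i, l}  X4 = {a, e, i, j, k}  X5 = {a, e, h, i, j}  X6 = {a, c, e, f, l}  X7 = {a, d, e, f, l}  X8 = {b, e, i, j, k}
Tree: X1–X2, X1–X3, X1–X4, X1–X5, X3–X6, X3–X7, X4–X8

Yes; width 4.

Checking the three conditions: (i) the bags cover all of {a, b, c, d, e, f, g, h, i, j, k, l}; (ii) for each edge, some bag contains both endpoints; (iii) the bags containing any fixed vertex form a subtree. All hold, so the decomposition is valid with width 5 − 1 = 4.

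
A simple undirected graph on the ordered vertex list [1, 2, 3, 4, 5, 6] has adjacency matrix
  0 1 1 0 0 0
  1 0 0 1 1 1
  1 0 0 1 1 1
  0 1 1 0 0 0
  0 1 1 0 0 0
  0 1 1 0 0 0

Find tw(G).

2

A width-2 tree decomposition is:
Bags: B1 = {2, 3, 5}  B2 = {2, 3, 6}  B3 = {2, 3, 4}  B4 = {1, 2, 3}
Tree: B1–B2, B2–B3, B3–B4
The largest bag has 3 vertices, giving width 2; this decomposition certifies tw(G) ≤ 2. Since 3–5–2–6–3 is a cycle in G, G is not acyclic. Forests are exactly the graphs of treewidth ≤ 1, so tw(G) ≥ 2. The upper and lower bounds meet at 2, so that is the treewidth.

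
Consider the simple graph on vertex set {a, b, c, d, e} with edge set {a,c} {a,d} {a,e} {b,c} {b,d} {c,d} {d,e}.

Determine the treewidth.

A width-2 tree decomposition is:
Bags: B1 = {b, c, d}  B2 = {a, c, d}  B3 = {a, d, e}
Tree: B1–B2, B2–B3
Every bag has size at most 3, so the width is 3 − 1 = 2 and tw(G) ≤ 2. Conversely, {a, d, e} is a clique of size 3, and the vertices of any clique must share a bag in every tree decomposition; so some bag has ≥ 3 vertices and tw(G) ≥ 2. Combining the bounds, tw(G) = 2.

2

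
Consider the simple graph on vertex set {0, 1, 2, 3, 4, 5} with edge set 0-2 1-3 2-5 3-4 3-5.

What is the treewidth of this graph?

1

A width-1 tree decomposition is:
Bags: B1 = {3, 4}  B2 = {3, 5}  B3 = {2, 5}  B4 = {0, 2}  B5 = {1, 3}
Tree: B1–B2, B2–B3, B3–B4, B1–B5
Each bag holds 2 vertices, so the decomposition has width 1, which upper-bounds the treewidth. Since G has at least one edge (e.g. 3–4), it is not an edgeless graph, so tw(G) ≥ 1. Combining the bounds, tw(G) = 1.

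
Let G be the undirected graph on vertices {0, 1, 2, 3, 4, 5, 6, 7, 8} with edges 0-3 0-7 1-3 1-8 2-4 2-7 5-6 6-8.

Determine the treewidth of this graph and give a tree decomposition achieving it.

Each bag holds 2 vertices, so the decomposition has width 1, which upper-bounds the treewidth. Any graph with an edge has treewidth ≥ 1, and G has the edge 5–6. The upper and lower bounds meet at 1, so that is the treewidth.

Treewidth 1.
Bags: B1 = {5, 6}  B2 = {6, 8}  B3 = {1, 8}  B4 = {1, 3}  B5 = {0, 3}  B6 = {0, 7}  B7 = {2, 7}  B8 = {2, 4}
Tree: B1–B2, B2–B3, B3–B4, B4–B5, B5–B6, B6–B7, B7–B8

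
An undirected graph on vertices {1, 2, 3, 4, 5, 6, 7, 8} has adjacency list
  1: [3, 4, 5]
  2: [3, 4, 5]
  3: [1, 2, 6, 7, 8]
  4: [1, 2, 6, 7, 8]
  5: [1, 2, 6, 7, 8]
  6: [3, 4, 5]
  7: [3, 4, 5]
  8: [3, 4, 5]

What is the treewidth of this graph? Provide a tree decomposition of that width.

Treewidth 3.
One such decomposition:
Bags: B1 = {3, 4, 5, 6}  B2 = {3, 4, 5, 7}  B3 = {2, 3, 4, 5}  B4 = {3, 4, 5, 8}  B5 = {1, 3, 4, 5}
Tree: B1–B2, B2–B3, B3–B4, B4–B5

The largest bag has 4 vertices, giving width 3; this decomposition certifies tw(G) ≤ 3. For the lower bound: the 4 vertex sets {3,6}, {4,7}, {5}, {2} are disjoint, each induces a connected subgraph, and every pair is joined by at least one edge of G. Contracting each set to a single vertex therefore yields K_{4} as a minor, and since treewidth is minor-monotone, tw(G) ≥ tw(K_{4}) = 3. Combining the bounds, tw(G) = 3.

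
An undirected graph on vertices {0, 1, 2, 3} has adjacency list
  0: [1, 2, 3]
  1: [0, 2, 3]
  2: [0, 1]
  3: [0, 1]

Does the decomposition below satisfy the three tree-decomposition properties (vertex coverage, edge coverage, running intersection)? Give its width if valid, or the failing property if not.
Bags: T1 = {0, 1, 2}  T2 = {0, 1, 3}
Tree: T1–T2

Every vertex of G appears in some bag (union = {0, 1, 2, 3}); every edge is covered by a bag; and for each vertex v the set of bags containing v is connected in the bag tree. The decomposition is therefore valid. The largest bag has 3 vertices, so the width is 2.

Yes; width 2.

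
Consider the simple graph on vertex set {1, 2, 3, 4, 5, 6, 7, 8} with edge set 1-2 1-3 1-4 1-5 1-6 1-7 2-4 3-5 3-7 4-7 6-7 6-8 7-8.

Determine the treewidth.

A width-2 tree decomposition is:
Bags: B1 = {1, 4, 7}  B2 = {1, 6, 7}  B3 = {6, 7, 8}  B4 = {1, 3, 7}  B5 = {1, 2, 4}  B6 = {1, 3, 5}
Tree: B1–B2, B2–B3, B1–B4, B1–B5, B4–B6
The largest bag has 3 vertices, giving width 2; this decomposition certifies tw(G) ≤ 2. Conversely, {6, 7, 8} is a clique of size 3, and the vertices of any clique must share a bag in every tree decomposition; so some bag has ≥ 3 vertices and tw(G) ≥ 2. The upper and lower bounds meet at 2, so that is the treewidth.

2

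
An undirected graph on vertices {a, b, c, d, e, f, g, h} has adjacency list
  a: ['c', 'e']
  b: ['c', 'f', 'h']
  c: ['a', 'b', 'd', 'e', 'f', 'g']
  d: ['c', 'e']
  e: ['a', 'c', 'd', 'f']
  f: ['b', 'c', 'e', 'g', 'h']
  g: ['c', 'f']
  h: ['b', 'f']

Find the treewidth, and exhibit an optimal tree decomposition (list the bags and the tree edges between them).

Treewidth 2.
One such decomposition:
Bags: B1 = {b, c, f}  B2 = {c, e, f}  B3 = {c, d, e}  B4 = {c, f, g}  B5 = {b, f, h}  B6 = {a, c, e}
Tree: B1–B2, B2–B3, B1–B4, B1–B5, B3–B6

The largest bag has 3 vertices, giving width 2; this decomposition certifies tw(G) ≤ 2. For the lower bound, the 3 vertices {b, f, h} are pairwise adjacent, and any tree decomposition puts a clique entirely inside one bag — forcing width ≥ 2. Hence tw(G) = 2 exactly.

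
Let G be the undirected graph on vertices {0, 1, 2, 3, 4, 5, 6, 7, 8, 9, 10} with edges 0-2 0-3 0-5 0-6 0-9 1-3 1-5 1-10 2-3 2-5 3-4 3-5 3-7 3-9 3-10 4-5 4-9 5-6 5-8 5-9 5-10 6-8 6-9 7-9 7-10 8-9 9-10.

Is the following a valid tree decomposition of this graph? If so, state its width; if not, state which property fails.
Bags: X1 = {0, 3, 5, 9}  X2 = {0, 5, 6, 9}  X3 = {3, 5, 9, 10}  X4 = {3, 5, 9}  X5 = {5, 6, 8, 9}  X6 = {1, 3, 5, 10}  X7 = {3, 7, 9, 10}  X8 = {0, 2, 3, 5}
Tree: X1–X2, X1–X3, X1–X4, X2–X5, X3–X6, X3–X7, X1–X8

A tree decomposition must satisfy three properties: every vertex lies in some bag; for every edge, both endpoints lie together in some bag; and for every vertex, the bags containing it form a connected subtree. Here vertex 4 appears in no bag, so the decomposition is invalid.

No — vertex 4 appears in no bag.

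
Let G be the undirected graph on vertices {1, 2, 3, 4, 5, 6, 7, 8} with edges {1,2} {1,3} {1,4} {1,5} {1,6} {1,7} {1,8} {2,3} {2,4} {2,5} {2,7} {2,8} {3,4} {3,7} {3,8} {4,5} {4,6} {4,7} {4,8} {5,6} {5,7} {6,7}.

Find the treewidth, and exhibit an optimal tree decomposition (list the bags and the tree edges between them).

Every bag has size at most 5, so the width is 5 − 1 = 4 and tw(G) ≤ 4. For the lower bound, the 5 vertices {1, 2, 3, 4, 8} are pairwise adjacent, and any tree decomposition puts a clique entirely inside one bag — forcing width ≥ 4. Combining the bounds, tw(G) = 4.

Treewidth 4.
One optimal decomposition is:
Bags: B1 = {1, 2, 4, 5, 7}  B2 = {1, 2, 3, 4, 7}  B3 = {1, 4, 5, 6, 7}  B4 = {1, 2, 3, 4, 8}
Tree: B1–B2, B1–B3, B2–B4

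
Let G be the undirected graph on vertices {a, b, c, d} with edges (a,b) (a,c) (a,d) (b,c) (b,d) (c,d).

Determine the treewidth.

A width-3 tree decomposition is:
Bags: B1 = {a, b, c, d}
Tree: (single bag)
With just one bag of size 4, the width is 4 − 1 = 3, so tw(G) ≤ 3. For the lower bound, the 4 vertices {a, b, c, d} are pairwise adjacent, and any tree decomposition puts a clique entirely inside one bag — forcing width ≥ 3. Hence tw(G) = 3 exactly.

3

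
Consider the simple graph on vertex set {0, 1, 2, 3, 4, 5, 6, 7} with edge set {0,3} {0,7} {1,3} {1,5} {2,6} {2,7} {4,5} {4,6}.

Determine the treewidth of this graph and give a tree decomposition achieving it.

Treewidth 2.
One optimal decomposition is:
Bags: B1 = {1, 4, 5}  B2 = {1, 3, 4}  B3 = {0, 3, 4}  B4 = {0, 4, 7}  B5 = {2, 4, 7}  B6 = {2, 4, 6}
Tree: B1–B2, B2–B3, B3–B4, B4–B5, B5–B6

Every bag has size at most 3, so the width is 3 − 1 = 2 and tw(G) ≤ 2. For the lower bound, G contains the cycle 4–5–1–3–0–7–2–6–4, so G is not a forest; only forests have treewidth ≤ 1, hence tw(G) ≥ 2. Combining the bounds, tw(G) = 2.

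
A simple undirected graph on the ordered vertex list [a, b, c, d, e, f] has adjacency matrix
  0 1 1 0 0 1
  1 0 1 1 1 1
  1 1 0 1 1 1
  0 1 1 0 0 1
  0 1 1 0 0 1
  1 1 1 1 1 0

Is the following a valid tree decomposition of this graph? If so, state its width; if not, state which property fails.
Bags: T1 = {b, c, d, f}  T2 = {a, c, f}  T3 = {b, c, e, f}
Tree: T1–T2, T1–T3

No — edge (b,a) lies in no bag.

A tree decomposition must satisfy three properties: every vertex lies in some bag; for every edge, both endpoints lie together in some bag; and for every vertex, the bags containing it form a connected subtree. Here edge (b,a) lies in no bag, so the decomposition is invalid.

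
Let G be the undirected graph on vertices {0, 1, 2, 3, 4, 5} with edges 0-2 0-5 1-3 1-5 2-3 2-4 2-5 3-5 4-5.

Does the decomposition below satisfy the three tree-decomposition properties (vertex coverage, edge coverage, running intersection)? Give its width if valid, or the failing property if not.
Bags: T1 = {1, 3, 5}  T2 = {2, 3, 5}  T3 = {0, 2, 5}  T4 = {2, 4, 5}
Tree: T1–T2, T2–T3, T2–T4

Checking the three conditions: (i) the bags cover all of {0, 1, 2, 3, 4, 5}; (ii) for each edge, some bag contains both endpoints; (iii) the bags containing any fixed vertex form a subtree. All hold, so the decomposition is valid with width 3 − 1 = 2.

Yes; width 2.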